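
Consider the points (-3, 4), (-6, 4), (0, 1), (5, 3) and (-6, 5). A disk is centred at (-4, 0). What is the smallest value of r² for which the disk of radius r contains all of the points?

90

The required radius is the distance from (-4, 0) to the farthest point.
Squared distances: 17, 20, 17, 90, 29.
Maximum is 90, attained at (5, 3).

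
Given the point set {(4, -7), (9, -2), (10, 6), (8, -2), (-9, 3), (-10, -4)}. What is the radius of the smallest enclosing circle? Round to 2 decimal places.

The minimum enclosing circle of a finite set is fixed by two of the points (as a diameter) or three (as a circumcircle).
The farthest pair is (10, 6)–(-10, -4) with squared distance 500. The circle on this segment as diameter has centre (0, 1) and r² = 500/4 = 125.
Check (4, -7): distance² to centre = 80 ≤ 125, so it lies inside.
All remaining points lie in this disk, and no smaller disk contains both endpoints, so this is the minimum enclosing circle.
r = √125 ≈ 11.18.

11.18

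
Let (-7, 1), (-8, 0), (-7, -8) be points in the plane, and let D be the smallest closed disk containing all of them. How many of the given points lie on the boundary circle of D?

2

Call the three points A, B, C in the order given.
Side lengths²: AB² = 2, AC² = 81, BC² = 65.
Since AC² = 81 ≥ 65 + 2 = 67, the angle opposite AC is not acute, so the smallest enclosing circle has AC as diameter.
Centre = midpoint of AC = (-7, -3.5), r² = 81/4 = 20.25.
The points at distance exactly r from the centre are (-7, 1), (-7, -8) — 2 points.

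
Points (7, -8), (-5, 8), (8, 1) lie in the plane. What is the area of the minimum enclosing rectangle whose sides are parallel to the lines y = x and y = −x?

140

In coordinates u = x + y, v = x − y the rectangle is axis-aligned; the map (x,y)→(u,v) scales areas by 2.
u-values: -1, 3, 9; range = 9 − (-1) = 10.
v-values: 15, -13, 7; range = 15 − (-13) = 28.
Area = (10 × 28) / 2 = 140.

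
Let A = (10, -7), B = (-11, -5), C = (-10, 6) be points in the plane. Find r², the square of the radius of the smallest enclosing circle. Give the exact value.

Side lengths²: AB² = 445, AC² = 569, BC² = 122.
Since AC² = 569 ≥ 445 + 122 = 567, the angle opposite AC is not acute, so the smallest enclosing circle has AC as diameter.
Centre = midpoint of AC = (0, -0.5), r² = 569/4 = 142.25.

142.25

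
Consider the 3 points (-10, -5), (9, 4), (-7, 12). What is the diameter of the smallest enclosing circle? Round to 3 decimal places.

Call the three points A, B, C in the order given.
Side lengths²: AB² = 442, AC² = 298, BC² = 320.
Since AB² = 442 < 320 + 298 = 618, the triangle is acute, so the smallest enclosing circle is the circumcircle.
Circumcentre = (-68/37, 86/37), r² = 164645/1369.
Diameter = 2r = 2√(164645/1369) ≈ 21.933.

21.933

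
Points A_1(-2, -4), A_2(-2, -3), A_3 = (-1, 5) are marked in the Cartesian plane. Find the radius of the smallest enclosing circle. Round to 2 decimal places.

Side lengths²: A_1A_2² = 1, A_1A_3² = 82, A_2A_3² = 65.
Since A_1A_3² = 82 ≥ 65 + 1 = 66, the angle opposite A_1A_3 is not acute, so the smallest enclosing circle has A_1A_3 as diameter.
Centre = midpoint of A_1A_3 = (-1.5, 0.5), r² = 82/4 = 20.5.
r = √(20.5) ≈ 4.53.

4.53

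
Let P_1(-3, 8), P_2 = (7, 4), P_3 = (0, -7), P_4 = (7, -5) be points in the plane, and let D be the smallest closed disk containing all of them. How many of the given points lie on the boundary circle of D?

3

By Welzl's lemma the MEC is supported by two points (diametrically opposite) or three points (on a circumcircle).
The minimum enclosing circle is determined by three boundary points: P_1, P_3, P_4.
Their circumcentre is (109/74, 81/74) with r² = 185341/2738.
The farthest remaining point P_2 is at distance² 106753/2738 ≤ 185341/2738.
The points at distance exactly r from the centre are P_1, P_3, P_4 — 3 points.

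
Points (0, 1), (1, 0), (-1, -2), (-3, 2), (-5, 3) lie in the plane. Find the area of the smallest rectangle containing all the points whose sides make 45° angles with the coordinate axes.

In coordinates u = x + y, v = x − y the rectangle is axis-aligned; the map (x,y)→(u,v) scales areas by 2.
u-values: 1, 1, -3, -1, -2; range = 1 − (-3) = 4.
v-values: -1, 1, 1, -5, -8; range = 1 − (-8) = 9.
Area = (4 × 9) / 2 = 18.

18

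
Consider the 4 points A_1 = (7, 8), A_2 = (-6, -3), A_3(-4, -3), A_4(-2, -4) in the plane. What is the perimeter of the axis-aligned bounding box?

50

Width = max x − min x = 7 − (-6) = 13.
Height = max y − min y = 8 − (-4) = 12.
Perimeter = 2(13 + 12) = 50.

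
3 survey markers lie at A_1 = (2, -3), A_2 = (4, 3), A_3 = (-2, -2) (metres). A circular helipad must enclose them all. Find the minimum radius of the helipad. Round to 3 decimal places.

Side lengths²: A_1A_2² = 40, A_1A_3² = 17, A_2A_3² = 61.
Since A_2A_3² = 61 ≥ 40 + 17 = 57, the angle opposite A_2A_3 is not acute, so the smallest enclosing circle has A_2A_3 as diameter.
Centre = midpoint of A_2A_3 = (1, 0.5), r² = 61/4 = 15.25.
r = √(15.25) ≈ 3.905.

3.905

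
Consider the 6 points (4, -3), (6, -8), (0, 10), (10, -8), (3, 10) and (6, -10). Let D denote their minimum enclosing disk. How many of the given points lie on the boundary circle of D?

By Welzl's lemma the MEC is supported by two points (diametrically opposite) or three points (on a circumcircle).
The minimum enclosing circle is determined by three boundary points: (0, 10), (10, -8), (6, -10).
Their circumcentre is (79/23, 3/23) with r² = 57770/529.
The farthest remaining point (3, 10) is at distance² 51629/529 ≤ 57770/529.
The points at distance exactly r from the centre are (0, 10), (10, -8), (6, -10) — 3 points.

3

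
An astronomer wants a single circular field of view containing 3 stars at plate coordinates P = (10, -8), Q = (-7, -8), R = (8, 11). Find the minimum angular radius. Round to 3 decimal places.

Side lengths²: PQ² = 289, PR² = 365, QR² = 586.
Since QR² = 586 < 365 + 289 = 654, the triangle is acute, so the smallest enclosing circle is the circumcircle.
Circumcentre = (1.5, 27/38), r² = 106945/722.
r = √(106945/722) ≈ 12.171.

12.171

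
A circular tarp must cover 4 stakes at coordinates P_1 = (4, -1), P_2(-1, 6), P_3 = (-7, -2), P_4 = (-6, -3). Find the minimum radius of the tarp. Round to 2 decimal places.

5.79

The minimum enclosing circle is determined by three boundary points: P_1, P_2, P_3.
Their circumcentre is (-68/41, 10/41) with r² = 56425/1681.
The farthest remaining point P_4 is at distance² 49373/1681 ≤ 56425/1681.
r = √(56425/1681) ≈ 5.79.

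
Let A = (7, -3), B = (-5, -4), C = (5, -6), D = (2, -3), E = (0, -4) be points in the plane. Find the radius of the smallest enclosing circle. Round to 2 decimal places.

The farthest pair is A–B with squared distance 145. The circle on this segment as diameter has centre (1, -3.5) and r² = 145/4 = 36.25.
Check C: distance² to centre = 22.25 ≤ 36.25, so it lies inside.
All remaining points lie in this disk, and no smaller disk contains both endpoints, so this is the minimum enclosing circle.
r = √(36.25) ≈ 6.02.

6.02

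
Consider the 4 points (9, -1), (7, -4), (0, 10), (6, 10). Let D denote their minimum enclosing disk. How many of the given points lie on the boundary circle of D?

2

A smallest enclosing disk is always determined by at most three of the input points on its boundary.
The farthest pair is (7, -4)–(0, 10) with squared distance 245. The circle on this segment as diameter has centre (3.5, 3) and r² = 245/4 = 61.25.
Check (9, -1): distance² to centre = 46.25 ≤ 61.25, so it lies inside.
All remaining points lie in this disk, and no smaller disk contains both endpoints, so this is the minimum enclosing circle.
The points at distance exactly r from the centre are (7, -4), (0, 10) — 2 points.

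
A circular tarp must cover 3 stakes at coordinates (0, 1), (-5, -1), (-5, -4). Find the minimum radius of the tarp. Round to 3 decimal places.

Call the three points A, B, C in the order given.
Side lengths²: AB² = 29, AC² = 50, BC² = 9.
Since AC² = 50 ≥ 29 + 9 = 38, the angle opposite AC is not acute, so the smallest enclosing circle has AC as diameter.
Centre = midpoint of AC = (-2.5, -1.5), r² = 50/4 = 12.5.
r = √(12.5) ≈ 3.536.

3.536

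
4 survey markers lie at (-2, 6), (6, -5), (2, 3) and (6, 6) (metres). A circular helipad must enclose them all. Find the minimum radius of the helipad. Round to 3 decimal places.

6.801

A smallest enclosing disk is always determined by at most three of the input points on its boundary.
The farthest pair is (-2, 6)–(6, -5) with squared distance 185. The circle on this segment as diameter has centre (2, 0.5) and r² = 185/4 = 46.25.
Check (2, 3): distance² to centre = 6.25 ≤ 46.25, so it lies inside.
All remaining points lie in this disk, and no smaller disk contains both endpoints, so this is the minimum enclosing circle.
r = √(46.25) ≈ 6.801.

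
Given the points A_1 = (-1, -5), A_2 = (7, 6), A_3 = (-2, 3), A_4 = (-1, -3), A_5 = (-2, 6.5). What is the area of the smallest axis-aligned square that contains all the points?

The bounding box has width 9 and height 11.5.
An axis-aligned square enclosing the set must have side ≥ max(width, height).
So the minimum side is max(9, 11.5) = 11.5.
Area = 11.5² = 132.25.

132.25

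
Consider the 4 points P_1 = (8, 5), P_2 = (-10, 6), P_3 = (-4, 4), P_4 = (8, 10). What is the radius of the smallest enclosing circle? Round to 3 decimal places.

The minimum enclosing circle is determined by three boundary points: P_1, P_2, P_4.
Their circumcentre is (-8/9, 7.5) with r² = 27625/324.
The farthest remaining point P_3 is at distance² 7105/324 ≤ 27625/324.
r = √(27625/324) ≈ 9.234.

9.234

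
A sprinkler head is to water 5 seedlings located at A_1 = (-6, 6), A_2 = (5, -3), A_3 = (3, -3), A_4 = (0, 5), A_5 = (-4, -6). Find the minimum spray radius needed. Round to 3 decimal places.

The minimum enclosing circle of a finite set is fixed by two of the points (as a diameter) or three (as a circumcircle).
The minimum enclosing circle is determined by three boundary points: A_1, A_2, A_5.
Their circumcentre is (-23/19, 12/19) with r² = 18685/361.
The farthest remaining point A_3 is at distance² 11161/361 ≤ 18685/361.
r = √(18685/361) ≈ 7.194.

7.194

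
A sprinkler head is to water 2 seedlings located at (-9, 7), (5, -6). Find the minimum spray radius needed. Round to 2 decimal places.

9.55

The smallest circle enclosing two points has them as diameter endpoints.
Centre = midpoint = (-2, 0.5); r² = |(-9, 7)−(5, -6)|²/4 = 365/4 = 91.25.
r = √(91.25) ≈ 9.55.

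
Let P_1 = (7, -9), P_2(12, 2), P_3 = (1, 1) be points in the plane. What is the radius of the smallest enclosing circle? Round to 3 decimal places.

Side lengths²: P_1P_2² = 146, P_1P_3² = 136, P_2P_3² = 122.
Since P_1P_2² = 146 < 136 + 122 = 258, the triangle is acute, so the smallest enclosing circle is the circumcircle.
Circumcentre = (397/58, -133/58), r² = 75701/1682.
r = √(75701/1682) ≈ 6.709.

6.709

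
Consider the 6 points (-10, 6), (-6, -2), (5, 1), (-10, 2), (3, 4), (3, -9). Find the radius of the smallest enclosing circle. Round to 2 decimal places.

9.92

The minimum enclosing circle of a finite set is fixed by two of the points (as a diameter) or three (as a circumcircle).
The farthest pair is (-10, 6)–(3, -9) with squared distance 394. The circle on this segment as diameter has centre (-3.5, -1.5) and r² = 394/4 = 98.5.
Check (-6, -2): distance² to centre = 6.5 ≤ 98.5, so it lies inside.
All remaining points lie in this disk, and no smaller disk contains both endpoints, so this is the minimum enclosing circle.
r = √(98.5) ≈ 9.92.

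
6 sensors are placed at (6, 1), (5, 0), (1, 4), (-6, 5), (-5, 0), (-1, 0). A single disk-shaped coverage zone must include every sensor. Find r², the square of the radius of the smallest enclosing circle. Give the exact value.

A smallest enclosing disk is always determined by at most three of the input points on its boundary.
The farthest pair is (6, 1)–(-6, 5) with squared distance 160. The circle on this segment as diameter has centre (0, 3) and r² = 160/4 = 40.
Check (5, 0): distance² to centre = 34 ≤ 40, so it lies inside.
All remaining points lie in this disk, and no smaller disk contains both endpoints, so this is the minimum enclosing circle.

40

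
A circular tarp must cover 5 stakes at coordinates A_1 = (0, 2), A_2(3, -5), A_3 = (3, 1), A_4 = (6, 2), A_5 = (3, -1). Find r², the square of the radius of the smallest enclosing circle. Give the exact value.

841/49

The minimum enclosing circle of a finite set is fixed by two of the points (as a diameter) or three (as a circumcircle).
The minimum enclosing circle is determined by three boundary points: A_1, A_2, A_4.
Their circumcentre is (3, -6/7) with r² = 841/49.
The farthest remaining point A_3 is at distance² 169/49 ≤ 841/49.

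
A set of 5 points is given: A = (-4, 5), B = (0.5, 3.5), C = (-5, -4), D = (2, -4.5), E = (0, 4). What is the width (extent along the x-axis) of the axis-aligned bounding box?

max x = 2, min x = -5, so width = 7.

7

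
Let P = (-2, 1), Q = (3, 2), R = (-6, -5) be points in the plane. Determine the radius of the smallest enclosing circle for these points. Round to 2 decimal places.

Side lengths²: PQ² = 26, PR² = 52, QR² = 130.
Since QR² = 130 ≥ 52 + 26 = 78, the angle opposite QR is not acute, so the smallest enclosing circle has QR as diameter.
Centre = midpoint of QR = (-1.5, -1.5), r² = 130/4 = 32.5.
r = √(32.5) ≈ 5.70.

5.70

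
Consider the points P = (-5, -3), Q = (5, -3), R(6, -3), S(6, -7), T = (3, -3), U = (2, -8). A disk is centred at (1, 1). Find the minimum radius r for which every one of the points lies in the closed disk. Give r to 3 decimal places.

9.434

The required radius is the distance from (1, 1) to the farthest point.
Squared distances: 52, 32, 41, 89, 20, 82.
Maximum is 89, attained at S.
r = √89 ≈ 9.434.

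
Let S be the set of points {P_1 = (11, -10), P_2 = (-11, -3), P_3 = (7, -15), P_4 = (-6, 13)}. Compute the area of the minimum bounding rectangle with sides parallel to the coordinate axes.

x ranges over [-11, 11], width 22.
y ranges over [-15, 13], height 28.
Area = 22 × 28 = 616.

616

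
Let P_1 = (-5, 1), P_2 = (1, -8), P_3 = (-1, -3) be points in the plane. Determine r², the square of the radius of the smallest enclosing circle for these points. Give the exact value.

Side lengths²: P_1P_2² = 117, P_1P_3² = 32, P_2P_3² = 29.
Since P_1P_2² = 117 ≥ 32 + 29 = 61, the angle opposite P_1P_2 is not acute, so the smallest enclosing circle has P_1P_2 as diameter.
Centre = midpoint of P_1P_2 = (-2, -3.5), r² = 117/4 = 29.25.

29.25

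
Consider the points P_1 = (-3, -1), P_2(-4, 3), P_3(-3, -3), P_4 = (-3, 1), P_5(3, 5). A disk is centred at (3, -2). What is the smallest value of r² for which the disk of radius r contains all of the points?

The required radius is the distance from (3, -2) to the farthest point.
Squared distances: 37, 74, 37, 45, 49.
Maximum is 74, attained at P_2.

74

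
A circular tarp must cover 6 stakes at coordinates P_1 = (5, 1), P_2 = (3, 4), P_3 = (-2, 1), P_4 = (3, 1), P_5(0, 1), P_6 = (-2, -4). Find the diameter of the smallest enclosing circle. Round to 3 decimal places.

The minimum enclosing circle of a finite set is fixed by two of the points (as a diameter) or three (as a circumcircle).
The farthest pair is P_2–P_6 with squared distance 89. The circle on this segment as diameter has centre (0.5, 0) and r² = 89/4 = 22.25.
Check P_1: distance² to centre = 21.25 ≤ 22.25, so it lies inside.
All remaining points lie in this disk, and no smaller disk contains both endpoints, so this is the minimum enclosing circle.
Diameter = 2r = 2√(22.25) ≈ 9.434.

9.434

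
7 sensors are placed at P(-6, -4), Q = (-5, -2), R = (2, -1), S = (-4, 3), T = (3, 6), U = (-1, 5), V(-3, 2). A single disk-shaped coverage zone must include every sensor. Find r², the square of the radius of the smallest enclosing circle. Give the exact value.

45.25

The minimum enclosing circle of a finite set is fixed by two of the points (as a diameter) or three (as a circumcircle).
The farthest pair is P–T with squared distance 181. The circle on this segment as diameter has centre (-1.5, 1) and r² = 181/4 = 45.25.
Check Q: distance² to centre = 21.25 ≤ 45.25, so it lies inside.
All remaining points lie in this disk, and no smaller disk contains both endpoints, so this is the minimum enclosing circle.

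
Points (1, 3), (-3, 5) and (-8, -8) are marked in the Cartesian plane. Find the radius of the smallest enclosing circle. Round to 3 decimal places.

7.140

Call the three points A, B, C in the order given.
Side lengths²: AB² = 20, AC² = 202, BC² = 194.
Since AC² = 202 < 194 + 20 = 214, the triangle is acute, so the smallest enclosing circle is the circumcircle.
Circumcentre = (-125/31, -64/31), r² = 48985/961.
r = √(48985/961) ≈ 7.140.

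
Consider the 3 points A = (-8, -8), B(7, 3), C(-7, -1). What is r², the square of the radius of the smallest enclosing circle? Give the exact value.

86.5

Side lengths²: AB² = 346, AC² = 50, BC² = 212.
Since AB² = 346 ≥ 212 + 50 = 262, the angle opposite AB is not acute, so the smallest enclosing circle has AB as diameter.
Centre = midpoint of AB = (-0.5, -2.5), r² = 346/4 = 86.5.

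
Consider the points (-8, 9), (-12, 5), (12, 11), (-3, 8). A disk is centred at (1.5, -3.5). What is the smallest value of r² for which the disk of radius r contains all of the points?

The required radius is the distance from (1.5, -3.5) to the farthest point.
Squared distances: 246.5, 254.5, 320.5, 152.5.
Maximum is 320.5, attained at (12, 11).

320.5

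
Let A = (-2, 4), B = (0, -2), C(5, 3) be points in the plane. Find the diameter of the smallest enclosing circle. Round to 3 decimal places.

7.906

Side lengths²: AB² = 40, AC² = 50, BC² = 50.
Since BC² = 50 < 50 + 40 = 90, the triangle is acute, so the smallest enclosing circle is the circumcircle.
Circumcentre = (1.25, 1.75), r² = 15.625.
Diameter = 2r = 2√(15.625) ≈ 7.906.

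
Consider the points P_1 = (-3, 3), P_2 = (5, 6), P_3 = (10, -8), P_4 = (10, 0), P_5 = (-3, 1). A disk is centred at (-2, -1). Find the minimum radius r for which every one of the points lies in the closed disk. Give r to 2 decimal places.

13.89

The required radius is the distance from (-2, -1) to the farthest point.
Squared distances: 17, 98, 193, 145, 5.
Maximum is 193, attained at P_3.
r = √193 ≈ 13.89.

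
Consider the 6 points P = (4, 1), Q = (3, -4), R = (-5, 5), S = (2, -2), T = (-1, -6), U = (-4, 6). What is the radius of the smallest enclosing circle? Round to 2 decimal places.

6.25

A smallest enclosing disk is always determined by at most three of the input points on its boundary.
The minimum enclosing circle is determined by three boundary points: Q, T, U.
Their circumcentre is (-29/18, 2/9) with r² = 12665/324.
The farthest remaining point R is at distance² 11117/324 ≤ 12665/324.
r = √(12665/324) ≈ 6.25.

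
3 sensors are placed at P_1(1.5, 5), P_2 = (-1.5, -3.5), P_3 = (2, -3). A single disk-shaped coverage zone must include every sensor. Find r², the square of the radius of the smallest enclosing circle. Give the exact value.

Side lengths²: P_1P_2² = 81.25, P_1P_3² = 64.25, P_2P_3² = 12.5.
Since P_1P_2² = 81.25 ≥ 64.25 + 12.5 = 76.75, the angle opposite P_1P_2 is not acute, so the smallest enclosing circle has P_1P_2 as diameter.
Centre = midpoint of P_1P_2 = (0, 0.75), r² = 81.25/4 = 20.3125.

20.3125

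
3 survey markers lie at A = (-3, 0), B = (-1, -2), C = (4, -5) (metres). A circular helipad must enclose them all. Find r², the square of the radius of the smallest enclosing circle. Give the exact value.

18.5

Side lengths²: AB² = 8, AC² = 74, BC² = 34.
Since AC² = 74 ≥ 34 + 8 = 42, the angle opposite AC is not acute, so the smallest enclosing circle has AC as diameter.
Centre = midpoint of AC = (0.5, -2.5), r² = 74/4 = 18.5.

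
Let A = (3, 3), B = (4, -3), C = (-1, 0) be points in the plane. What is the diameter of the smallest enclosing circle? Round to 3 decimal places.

6.568

Side lengths²: AB² = 37, AC² = 25, BC² = 34.
Since AB² = 37 < 34 + 25 = 59, the triangle is acute, so the smallest enclosing circle is the circumcircle.
Circumcentre = (41/18, -11/54), r² = 15725/1458.
Diameter = 2r = 2√(15725/1458) ≈ 6.568.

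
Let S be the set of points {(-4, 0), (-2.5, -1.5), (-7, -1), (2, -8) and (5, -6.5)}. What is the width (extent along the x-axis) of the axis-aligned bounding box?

12

max x = 5, min x = -7, so width = 12.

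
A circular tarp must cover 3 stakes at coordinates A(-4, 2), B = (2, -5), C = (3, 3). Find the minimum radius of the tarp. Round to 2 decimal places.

4.78

Side lengths²: AB² = 85, AC² = 50, BC² = 65.
Since AB² = 85 < 65 + 50 = 115, the triangle is acute, so the smallest enclosing circle is the circumcircle.
Circumcentre = (-1/22, -15/22), r² = 5525/242.
r = √(5525/242) ≈ 4.78.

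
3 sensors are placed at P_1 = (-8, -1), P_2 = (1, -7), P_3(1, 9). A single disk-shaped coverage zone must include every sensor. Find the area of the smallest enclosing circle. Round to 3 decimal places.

Side lengths²: P_1P_2² = 117, P_1P_3² = 181, P_2P_3² = 256.
Since P_2P_3² = 256 < 181 + 117 = 298, the triangle is acute, so the smallest enclosing circle is the circumcircle.
Circumcentre = (-1/6, 1), r² = 2353/36.
Area = π·r² = π·2353/36 ≈ 205.338.

205.338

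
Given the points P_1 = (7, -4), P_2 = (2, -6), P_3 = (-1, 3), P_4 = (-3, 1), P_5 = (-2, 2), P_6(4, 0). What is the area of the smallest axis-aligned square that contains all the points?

The bounding box has width 10 and height 9.
An axis-aligned square enclosing the set must have side ≥ max(width, height).
So the minimum side is max(10, 9) = 10.
Area = 10² = 100.

100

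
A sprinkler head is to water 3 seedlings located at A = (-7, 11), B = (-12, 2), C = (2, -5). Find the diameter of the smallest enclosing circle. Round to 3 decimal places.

18.375

Side lengths²: AB² = 106, AC² = 337, BC² = 245.
Since AC² = 337 < 245 + 106 = 351, the triangle is acute, so the smallest enclosing circle is the circumcircle.
Circumcentre = (-131/46, 129/46), r² = 89305/1058.
Diameter = 2r = 2√(89305/1058) ≈ 18.375.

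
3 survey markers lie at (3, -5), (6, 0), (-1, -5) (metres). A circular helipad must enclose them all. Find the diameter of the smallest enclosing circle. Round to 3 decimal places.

Call the three points A, B, C in the order given.
Side lengths²: AB² = 34, AC² = 16, BC² = 74.
Since BC² = 74 ≥ 34 + 16 = 50, the angle opposite BC is not acute, so the smallest enclosing circle has BC as diameter.
Centre = midpoint of BC = (2.5, -2.5), r² = 74/4 = 18.5.
Diameter = 2r = 2√(18.5) ≈ 8.602.

8.602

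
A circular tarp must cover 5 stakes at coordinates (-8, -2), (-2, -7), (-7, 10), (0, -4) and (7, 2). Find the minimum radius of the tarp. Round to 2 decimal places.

The minimum enclosing circle of a finite set is fixed by two of the points (as a diameter) or three (as a circumcircle).
The minimum enclosing circle is determined by three boundary points: (-2, -7), (-7, 10), (7, 2).
Their circumcentre is (-24/11, 24/11) with r² = 10205/121.
The farthest remaining point (-8, -2) is at distance² 6212/121 ≤ 10205/121.
r = √(10205/121) ≈ 9.18.

9.18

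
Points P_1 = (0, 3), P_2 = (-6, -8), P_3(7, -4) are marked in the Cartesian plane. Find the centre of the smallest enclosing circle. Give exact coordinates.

Side lengths²: P_1P_2² = 157, P_1P_3² = 98, P_2P_3² = 185.
Since P_2P_3² = 185 < 157 + 98 = 255, the triangle is acute, so the smallest enclosing circle is the circumcircle.
Circumcentre = (-3/34, -139/34), r² = 29045/578.
Centre = (-3/34, -139/34).

(-3/34, -139/34)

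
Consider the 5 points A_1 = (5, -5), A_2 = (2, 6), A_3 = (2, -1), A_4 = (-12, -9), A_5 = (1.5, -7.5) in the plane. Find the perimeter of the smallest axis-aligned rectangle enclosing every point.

64

Width = max x − min x = 5 − (-12) = 17.
Height = max y − min y = 6 − (-9) = 15.
Perimeter = 2(17 + 15) = 64.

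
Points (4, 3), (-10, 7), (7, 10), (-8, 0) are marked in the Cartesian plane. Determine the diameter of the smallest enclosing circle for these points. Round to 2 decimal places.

18.12

By Welzl's lemma the MEC is supported by two points (diametrically opposite) or three points (on a circumcircle).
The minimum enclosing circle is determined by three boundary points: (-10, 7), (7, 10), (-8, 0).
Their circumcentre is (-1.02, 5.78) with r² = 82.1288.
The farthest remaining point (4, 3) is at distance² 32.9288 ≤ 82.1288.
Diameter = 2r = 2√(82.1288) ≈ 18.12.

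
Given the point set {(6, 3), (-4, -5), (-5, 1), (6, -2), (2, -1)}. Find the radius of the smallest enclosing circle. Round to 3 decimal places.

6.403

A smallest enclosing disk is always determined by at most three of the input points on its boundary.
The farthest pair is (6, 3)–(-4, -5) with squared distance 164. The circle on this segment as diameter has centre (1, -1) and r² = 164/4 = 41.
Check (-5, 1): distance² to centre = 40 ≤ 41, so it lies inside.
All remaining points lie in this disk, and no smaller disk contains both endpoints, so this is the minimum enclosing circle.
r = √41 ≈ 6.403.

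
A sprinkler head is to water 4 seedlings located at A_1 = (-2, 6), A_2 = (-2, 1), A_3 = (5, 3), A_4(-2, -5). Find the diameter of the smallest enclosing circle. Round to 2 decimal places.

A smallest enclosing disk is always determined by at most three of the input points on its boundary.
The minimum enclosing circle is determined by three boundary points: A_1, A_3, A_4.
Their circumcentre is (-3/14, 0.5) with r² = 3277/98.
The farthest remaining point A_2 is at distance² 337/98 ≤ 3277/98.
Diameter = 2r = 2√(3277/98) ≈ 11.57.

11.57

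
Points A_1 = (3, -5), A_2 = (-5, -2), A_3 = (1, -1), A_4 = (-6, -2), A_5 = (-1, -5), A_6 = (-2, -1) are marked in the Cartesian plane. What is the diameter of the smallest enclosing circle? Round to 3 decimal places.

A smallest enclosing disk is always determined by at most three of the input points on its boundary.
The farthest pair is A_1–A_4 with squared distance 90. The circle on this segment as diameter has centre (-1.5, -3.5) and r² = 90/4 = 22.5.
Check A_2: distance² to centre = 14.5 ≤ 22.5, so it lies inside.
All remaining points lie in this disk, and no smaller disk contains both endpoints, so this is the minimum enclosing circle.
Diameter = 2r = 2√(22.5) ≈ 9.487.

9.487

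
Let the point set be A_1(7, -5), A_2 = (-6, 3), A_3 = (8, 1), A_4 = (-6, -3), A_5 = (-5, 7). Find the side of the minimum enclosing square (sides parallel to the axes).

The bounding box has width 14 and height 12.
An axis-aligned square enclosing the set must have side ≥ max(width, height).
So the minimum side is max(14, 12) = 14.

14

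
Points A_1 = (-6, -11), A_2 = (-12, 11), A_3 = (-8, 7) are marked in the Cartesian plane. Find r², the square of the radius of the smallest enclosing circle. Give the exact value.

130

Side lengths²: A_1A_2² = 520, A_1A_3² = 328, A_2A_3² = 32.
Since A_1A_2² = 520 ≥ 328 + 32 = 360, the angle opposite A_1A_2 is not acute, so the smallest enclosing circle has A_1A_2 as diameter.
Centre = midpoint of A_1A_2 = (-9, 0), r² = 520/4 = 130.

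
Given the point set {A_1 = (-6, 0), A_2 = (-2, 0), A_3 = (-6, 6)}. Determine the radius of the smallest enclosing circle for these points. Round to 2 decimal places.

3.61

Side lengths²: A_1A_2² = 16, A_1A_3² = 36, A_2A_3² = 52.
Since A_2A_3² = 52 ≥ 36 + 16 = 52, the angle opposite A_2A_3 is not acute, so the smallest enclosing circle has A_2A_3 as diameter.
Centre = midpoint of A_2A_3 = (-4, 3), r² = 52/4 = 13.
r = √13 ≈ 3.61.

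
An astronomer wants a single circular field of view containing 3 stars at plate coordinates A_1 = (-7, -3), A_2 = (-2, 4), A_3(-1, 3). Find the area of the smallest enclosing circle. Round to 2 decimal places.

58.12

Side lengths²: A_1A_2² = 74, A_1A_3² = 72, A_2A_3² = 2.
Since A_1A_2² = 74 ≥ 72 + 2 = 74, the angle opposite A_1A_2 is not acute, so the smallest enclosing circle has A_1A_2 as diameter.
Centre = midpoint of A_1A_2 = (-4.5, 0.5), r² = 74/4 = 18.5.
Area = π·r² = π·18.5 ≈ 58.12.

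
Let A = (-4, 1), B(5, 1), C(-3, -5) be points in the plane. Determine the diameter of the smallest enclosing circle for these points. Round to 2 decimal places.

10.14

Side lengths²: AB² = 81, AC² = 37, BC² = 100.
Since BC² = 100 < 81 + 37 = 118, the triangle is acute, so the smallest enclosing circle is the circumcircle.
Circumcentre = (0.5, -4/3), r² = 925/36.
Diameter = 2r = 2√(925/36) ≈ 10.14.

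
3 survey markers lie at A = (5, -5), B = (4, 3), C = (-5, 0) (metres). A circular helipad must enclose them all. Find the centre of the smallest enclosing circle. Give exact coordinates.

(0.5, -1.5)

Side lengths²: AB² = 65, AC² = 125, BC² = 90.
Since AC² = 125 < 90 + 65 = 155, the triangle is acute, so the smallest enclosing circle is the circumcircle.
Circumcentre = (0.5, -1.5), r² = 32.5.
Centre = (0.5, -1.5).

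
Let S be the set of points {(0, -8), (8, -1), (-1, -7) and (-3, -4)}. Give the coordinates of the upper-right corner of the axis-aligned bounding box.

x-range [-3, 8], y-range [-8, -1].
The upper-right corner is (8, -1).

(8, -1)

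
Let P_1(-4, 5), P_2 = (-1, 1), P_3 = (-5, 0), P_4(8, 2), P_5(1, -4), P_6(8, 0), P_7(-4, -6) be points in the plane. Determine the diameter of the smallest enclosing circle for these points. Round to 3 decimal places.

The minimum enclosing circle of a finite set is fixed by two of the points (as a diameter) or three (as a circumcircle).
The minimum enclosing circle is determined by three boundary points: P_1, P_4, P_7.
Their circumcentre is (1, -0.5) with r² = 55.25.
The farthest remaining point P_6 is at distance² 49.25 ≤ 55.25.
Diameter = 2r = 2√(55.25) ≈ 14.866.

14.866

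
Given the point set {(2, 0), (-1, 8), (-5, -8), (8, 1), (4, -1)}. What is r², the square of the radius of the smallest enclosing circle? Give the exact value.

138125/1849

A smallest enclosing disk is always determined by at most three of the input points on its boundary.
The minimum enclosing circle is determined by three boundary points: (-1, 8), (-5, -8), (8, 1).
Their circumcentre is (-21/43, -27/43) with r² = 138125/1849.
The farthest remaining point (4, -1) is at distance² 37505/1849 ≤ 138125/1849.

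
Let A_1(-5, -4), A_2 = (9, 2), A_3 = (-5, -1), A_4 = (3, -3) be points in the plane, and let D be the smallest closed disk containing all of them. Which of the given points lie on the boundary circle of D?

A_1, A_2

By Welzl's lemma the MEC is supported by two points (diametrically opposite) or three points (on a circumcircle).
The farthest pair is A_1–A_2 with squared distance 232. The circle on this segment as diameter has centre (2, -1) and r² = 232/4 = 58.
Check A_3: distance² to centre = 49 ≤ 58, so it lies inside.
All remaining points lie in this disk, and no smaller disk contains both endpoints, so this is the minimum enclosing circle.
The points at distance exactly r from the centre are A_1, A_2 — 2 points.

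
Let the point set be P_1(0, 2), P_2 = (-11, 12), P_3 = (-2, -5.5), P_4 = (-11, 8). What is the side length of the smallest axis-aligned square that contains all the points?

The bounding box has width 11 and height 17.5.
An axis-aligned square enclosing the set must have side ≥ max(width, height).
So the minimum side is max(11, 17.5) = 17.5.

17.5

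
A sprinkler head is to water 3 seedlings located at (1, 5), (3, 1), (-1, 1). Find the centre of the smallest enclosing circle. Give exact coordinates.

(1, 2.5)

Call the three points A, B, C in the order given.
Side lengths²: AB² = 20, AC² = 20, BC² = 16.
Since AC² = 20 < 20 + 16 = 36, the triangle is acute, so the smallest enclosing circle is the circumcircle.
Circumcentre = (1, 2.5), r² = 6.25.
Centre = (1, 2.5).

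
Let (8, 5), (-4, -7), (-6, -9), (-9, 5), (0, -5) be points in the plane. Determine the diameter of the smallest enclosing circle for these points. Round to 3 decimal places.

20.248

The minimum enclosing circle is determined by three boundary points: (8, 5), (-6, -9), (-9, 5).
Their circumcentre is (-0.5, -0.5) with r² = 102.5.
The farthest remaining point (-4, -7) is at distance² 54.5 ≤ 102.5.
Diameter = 2r = 2√(102.5) ≈ 20.248.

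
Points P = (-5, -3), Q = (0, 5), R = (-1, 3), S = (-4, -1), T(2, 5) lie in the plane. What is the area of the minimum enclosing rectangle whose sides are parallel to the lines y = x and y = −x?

In coordinates u = x + y, v = x − y the rectangle is axis-aligned; the map (x,y)→(u,v) scales areas by 2.
u-values: -8, 5, 2, -5, 7; range = 7 − (-8) = 15.
v-values: -2, -5, -4, -3, -3; range = -2 − (-5) = 3.
Area = (15 × 3) / 2 = 22.5.

22.5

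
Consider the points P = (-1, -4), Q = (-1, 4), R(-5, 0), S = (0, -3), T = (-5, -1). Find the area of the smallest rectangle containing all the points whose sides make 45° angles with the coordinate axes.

In coordinates u = x + y, v = x − y the rectangle is axis-aligned; the map (x,y)→(u,v) scales areas by 2.
u-values: -5, 3, -5, -3, -6; range = 3 − (-6) = 9.
v-values: 3, -5, -5, 3, -4; range = 3 − (-5) = 8.
Area = (9 × 8) / 2 = 36.

36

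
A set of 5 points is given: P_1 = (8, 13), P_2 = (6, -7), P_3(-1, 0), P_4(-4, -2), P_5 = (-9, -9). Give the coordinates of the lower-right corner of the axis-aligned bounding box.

x-range [-9, 8], y-range [-9, 13].
The lower-right corner is (8, -9).

(8, -9)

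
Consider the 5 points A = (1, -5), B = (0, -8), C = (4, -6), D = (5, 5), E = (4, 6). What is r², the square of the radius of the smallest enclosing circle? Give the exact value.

The farthest pair is B–E with squared distance 212. The circle on this segment as diameter has centre (2, -1) and r² = 212/4 = 53.
Check A: distance² to centre = 17 ≤ 53, so it lies inside.
All remaining points lie in this disk, and no smaller disk contains both endpoints, so this is the minimum enclosing circle.

53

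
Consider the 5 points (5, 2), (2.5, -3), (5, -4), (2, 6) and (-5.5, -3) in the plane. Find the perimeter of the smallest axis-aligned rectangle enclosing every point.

Width = max x − min x = 5 − (-5.5) = 10.5.
Height = max y − min y = 6 − (-4) = 10.
Perimeter = 2(10.5 + 10) = 41.

41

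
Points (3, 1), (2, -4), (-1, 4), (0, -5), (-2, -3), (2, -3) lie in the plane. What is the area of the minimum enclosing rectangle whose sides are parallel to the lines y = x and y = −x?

In coordinates u = x + y, v = x − y the rectangle is axis-aligned; the map (x,y)→(u,v) scales areas by 2.
u-values: 4, -2, 3, -5, -5, -1; range = 4 − (-5) = 9.
v-values: 2, 6, -5, 5, 1, 5; range = 6 − (-5) = 11.
Area = (9 × 11) / 2 = 49.5.

49.5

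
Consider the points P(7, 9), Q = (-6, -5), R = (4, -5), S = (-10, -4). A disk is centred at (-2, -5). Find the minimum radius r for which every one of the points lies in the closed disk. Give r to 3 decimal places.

16.643

The required radius is the distance from (-2, -5) to the farthest point.
Squared distances: 277, 16, 36, 65.
Maximum is 277, attained at P.
r = √277 ≈ 16.643.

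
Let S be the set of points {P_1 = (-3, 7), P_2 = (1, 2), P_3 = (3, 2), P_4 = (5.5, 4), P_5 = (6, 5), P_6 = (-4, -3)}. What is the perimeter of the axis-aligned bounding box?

40

Width = max x − min x = 6 − (-4) = 10.
Height = max y − min y = 7 − (-3) = 10.
Perimeter = 2(10 + 10) = 40.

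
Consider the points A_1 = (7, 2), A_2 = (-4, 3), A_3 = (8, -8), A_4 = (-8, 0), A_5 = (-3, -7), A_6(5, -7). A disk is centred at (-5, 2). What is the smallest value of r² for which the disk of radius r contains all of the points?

The required radius is the distance from (-5, 2) to the farthest point.
Squared distances: 144, 2, 269, 13, 85, 181.
Maximum is 269, attained at A_3.

269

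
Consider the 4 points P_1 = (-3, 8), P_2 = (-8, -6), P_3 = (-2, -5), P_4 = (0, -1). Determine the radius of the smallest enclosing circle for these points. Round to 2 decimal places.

By Welzl's lemma the MEC is supported by two points (diametrically opposite) or three points (on a circumcircle).
The farthest pair is P_1–P_2 with squared distance 221. The circle on this segment as diameter has centre (-5.5, 1) and r² = 221/4 = 55.25.
Check P_3: distance² to centre = 48.25 ≤ 55.25, so it lies inside.
All remaining points lie in this disk, and no smaller disk contains both endpoints, so this is the minimum enclosing circle.
r = √(55.25) ≈ 7.43.

7.43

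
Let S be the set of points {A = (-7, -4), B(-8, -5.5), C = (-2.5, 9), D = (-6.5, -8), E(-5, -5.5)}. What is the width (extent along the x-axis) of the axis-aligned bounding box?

5.5

max x = -2.5, min x = -8, so width = 5.5.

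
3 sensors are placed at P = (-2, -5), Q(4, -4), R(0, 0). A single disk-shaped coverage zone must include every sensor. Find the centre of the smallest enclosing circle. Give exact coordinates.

Side lengths²: PQ² = 37, PR² = 29, QR² = 32.
Since PQ² = 37 < 32 + 29 = 61, the triangle is acute, so the smallest enclosing circle is the circumcircle.
Circumcentre = (11/14, -45/14), r² = 1073/98.
Centre = (11/14, -45/14).

(11/14, -45/14)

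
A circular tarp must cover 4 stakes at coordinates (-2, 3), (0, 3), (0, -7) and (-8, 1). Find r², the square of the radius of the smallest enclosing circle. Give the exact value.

The minimum enclosing circle of a finite set is fixed by two of the points (as a diameter) or three (as a circumcircle).
The minimum enclosing circle is determined by three boundary points: (0, 3), (0, -7), (-8, 1).
Their circumcentre is (-3, -2) with r² = 34.
The farthest remaining point (-2, 3) is at distance² 26 ≤ 34.

34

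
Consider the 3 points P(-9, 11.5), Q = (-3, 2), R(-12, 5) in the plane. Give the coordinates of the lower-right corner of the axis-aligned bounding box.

(-3, 2)

x-range [-12, -3], y-range [2, 11.5].
The lower-right corner is (-3, 2).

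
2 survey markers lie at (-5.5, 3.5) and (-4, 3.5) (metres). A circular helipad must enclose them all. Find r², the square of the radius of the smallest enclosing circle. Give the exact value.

0.5625

The smallest circle enclosing two points has them as diameter endpoints.
Centre = midpoint = (-4.75, 3.5); r² = |(-5.5, 3.5)−(-4, 3.5)|²/4 = 2.25/4 = 0.5625.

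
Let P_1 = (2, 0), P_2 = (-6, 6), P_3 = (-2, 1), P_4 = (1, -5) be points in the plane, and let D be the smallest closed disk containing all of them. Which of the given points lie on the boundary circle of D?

The farthest pair is P_2–P_4 with squared distance 170. The circle on this segment as diameter has centre (-2.5, 0.5) and r² = 170/4 = 42.5.
Check P_1: distance² to centre = 20.5 ≤ 42.5, so it lies inside.
All remaining points lie in this disk, and no smaller disk contains both endpoints, so this is the minimum enclosing circle.
The points at distance exactly r from the centre are P_2, P_4 — 2 points.

P_2, P_4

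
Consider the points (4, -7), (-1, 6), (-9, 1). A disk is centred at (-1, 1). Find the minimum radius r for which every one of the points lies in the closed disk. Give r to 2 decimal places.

9.43

The required radius is the distance from (-1, 1) to the farthest point.
Squared distances: 89, 25, 64.
Maximum is 89, attained at (4, -7).
r = √89 ≈ 9.43.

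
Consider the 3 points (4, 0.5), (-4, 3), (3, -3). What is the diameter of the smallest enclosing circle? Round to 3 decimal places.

9.220

Call the three points A, B, C in the order given.
Side lengths²: AB² = 70.25, AC² = 13.25, BC² = 85.
Since BC² = 85 ≥ 70.25 + 13.25 = 83.5, the angle opposite BC is not acute, so the smallest enclosing circle has BC as diameter.
Centre = midpoint of BC = (-0.5, 0), r² = 85/4 = 21.25.
Diameter = 2r = 2√(21.25) ≈ 9.220.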